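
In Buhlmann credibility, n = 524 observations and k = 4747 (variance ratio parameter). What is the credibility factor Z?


Z = n / (n + k)
= 524 / (524 + 4747)
= 524 / 5271
= 0.0994


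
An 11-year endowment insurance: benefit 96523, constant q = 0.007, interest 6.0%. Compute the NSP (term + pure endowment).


Term component = 5167.1409
Pure endowment = 11_p_x * v^11 * benefit = 0.925639 * 0.526788 * 96523 = 47066.0798
NSP = 52233.2207


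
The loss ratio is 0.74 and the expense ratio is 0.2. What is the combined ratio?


Combined ratio = loss ratio + expense ratio
= 0.74 + 0.2
= 0.94


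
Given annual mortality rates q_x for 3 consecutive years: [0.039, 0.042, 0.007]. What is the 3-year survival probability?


p_k = 1 - q_k for each year
Survival = product of (1 - q_k)
= 0.961 * 0.958 * 0.993
= 0.9142


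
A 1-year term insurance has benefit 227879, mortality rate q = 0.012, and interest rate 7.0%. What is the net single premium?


NSP = benefit * q * v
v = 1/(1+i) = 0.934579
NSP = 227879 * 0.012 * 0.934579
= 2555.6523


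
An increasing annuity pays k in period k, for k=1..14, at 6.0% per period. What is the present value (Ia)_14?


(Ia)_n = sum_{k=1}^{n} k * v^k, v = 1/(1+i)
v = 0.943396
Sum computed term by term:
(Ia)_14 = 61.0078


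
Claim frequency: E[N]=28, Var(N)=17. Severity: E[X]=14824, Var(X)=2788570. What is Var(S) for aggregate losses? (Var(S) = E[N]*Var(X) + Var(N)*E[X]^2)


Var(S) = E[N]*Var(X) + Var(N)*E[X]^2
= 28*2788570 + 17*14824^2
= 78079960 + 3735766592
= 3.8138e+09


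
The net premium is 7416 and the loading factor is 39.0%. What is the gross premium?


Gross = net * (1 + loading)
= 7416 * (1 + 0.39)
= 7416 * 1.39
= 10308.24


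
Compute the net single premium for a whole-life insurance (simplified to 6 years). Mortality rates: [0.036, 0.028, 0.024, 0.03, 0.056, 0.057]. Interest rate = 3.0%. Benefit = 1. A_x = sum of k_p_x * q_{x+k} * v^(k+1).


v = 0.970874
Year 0: k_p_x=1.0, q=0.036, term=0.034951
Year 1: k_p_x=0.964, q=0.028, term=0.025443
Year 2: k_p_x=0.937008, q=0.024, term=0.02058
Year 3: k_p_x=0.91452, q=0.03, term=0.024376
Year 4: k_p_x=0.887084, q=0.056, term=0.042852
Year 5: k_p_x=0.837407, q=0.057, term=0.039975
A_x = 0.1882


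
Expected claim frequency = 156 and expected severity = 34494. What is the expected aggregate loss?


E[S] = E[N] * E[X]
= 156 * 34494
= 5.3811e+06


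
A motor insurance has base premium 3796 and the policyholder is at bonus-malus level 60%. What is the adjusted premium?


adjusted = base * BM_level / 100
= 3796 * 60 / 100
= 3796 * 0.6
= 2277.6


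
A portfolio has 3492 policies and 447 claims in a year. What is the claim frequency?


frequency = claims / policies
= 447 / 3492
= 0.128


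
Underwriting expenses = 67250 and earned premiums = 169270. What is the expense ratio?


Expense ratio = expenses / premiums
= 67250 / 169270
= 0.3973


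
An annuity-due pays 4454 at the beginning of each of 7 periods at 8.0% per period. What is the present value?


PV_due = PMT * (1-(1+i)^(-n))/i * (1+i)
PV_immediate = 23189.1722
PV_due = 23189.1722 * 1.08
= 25044.306


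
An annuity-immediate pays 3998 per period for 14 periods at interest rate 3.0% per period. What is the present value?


PV = PMT * (1 - (1+i)^(-n)) / i
= 3998 * (1 - (1+0.03)^(-14)) / 0.03
= 3998 * (1 - 0.661118) / 0.03
= 3998 * 11.296073
= 45161.7004


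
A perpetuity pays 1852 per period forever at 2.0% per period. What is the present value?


PV = PMT / i
= 1852 / 0.02
= 92600.0


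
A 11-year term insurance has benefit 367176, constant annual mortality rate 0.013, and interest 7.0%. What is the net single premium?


NSP = benefit * sum_{k=0}^{n-1} k_p_x * q * v^(k+1)
With constant q=0.013, v=0.934579
Sum = 0.09219
NSP = 367176 * 0.09219
= 33849.9336


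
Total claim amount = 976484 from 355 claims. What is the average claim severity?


severity = total / number
= 976484 / 355
= 2750.6592


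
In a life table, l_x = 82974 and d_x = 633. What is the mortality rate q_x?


q_x = d_x / l_x
= 633 / 82974
= 0.0076


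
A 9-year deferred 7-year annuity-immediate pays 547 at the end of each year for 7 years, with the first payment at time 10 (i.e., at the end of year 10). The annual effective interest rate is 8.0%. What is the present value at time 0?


PV at time 9 of the 7-year annuity-immediate:
a_n = 547 * (1-(1+0.08)^(-7))/0.08 = 2847.8844
Discount back 9 years to time 0:
PV = 2847.8844 * (1+0.08)^(-9)
= 2847.8844 * 0.500249
= 1424.6512


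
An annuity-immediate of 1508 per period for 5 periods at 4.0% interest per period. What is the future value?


FV = PMT * ((1+i)^n - 1) / i
= 1508 * ((1.04)^5 - 1) / 0.04
= 1508 * (1.216653 - 1) / 0.04
= 8167.8144


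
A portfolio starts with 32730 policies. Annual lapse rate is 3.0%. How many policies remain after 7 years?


remaining = initial * (1 - lapse)^years
= 32730 * (1 - 0.03)^7
= 32730 * 0.807983
= 26445.2785


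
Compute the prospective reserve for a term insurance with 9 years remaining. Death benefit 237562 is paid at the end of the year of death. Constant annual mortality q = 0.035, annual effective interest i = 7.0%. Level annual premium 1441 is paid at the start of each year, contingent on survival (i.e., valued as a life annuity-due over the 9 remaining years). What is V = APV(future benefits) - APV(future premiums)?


v = 1/(1+i) = 0.934579
APV(future benefits) per unit = sum_{k=0}^{8} k_p_x * q * v^(k+1) = 0.201759
APV(future benefits) = 237562 * 0.201759 = 47930.3156
Life annuity-due factor ä_{x:9} = sum_{k=0}^{8} k_p_x * v^k = 6.168067
APV(future premiums) = 1441 * 6.168067 = 8888.1839
V = 47930.3156 - 8888.1839
= 39042.1317


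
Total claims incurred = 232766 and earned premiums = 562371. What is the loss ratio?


Loss ratio = claims / premiums
= 232766 / 562371
= 0.4139


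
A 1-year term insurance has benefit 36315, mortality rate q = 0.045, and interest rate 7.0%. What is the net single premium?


NSP = benefit * q * v
v = 1/(1+i) = 0.934579
NSP = 36315 * 0.045 * 0.934579
= 1527.2664


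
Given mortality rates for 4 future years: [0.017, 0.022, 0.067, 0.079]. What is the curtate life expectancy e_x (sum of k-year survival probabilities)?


e_x = sum_{k=1}^{n} k_p_x
k_p_x values:
  1_p_x = 0.983
  2_p_x = 0.961374
  3_p_x = 0.896962
  4_p_x = 0.826102
e_x = 3.6674


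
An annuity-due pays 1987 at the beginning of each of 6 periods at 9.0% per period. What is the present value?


PV_due = PMT * (1-(1+i)^(-n))/i * (1+i)
PV_immediate = 8913.5202
PV_due = 8913.5202 * 1.09
= 9715.7371


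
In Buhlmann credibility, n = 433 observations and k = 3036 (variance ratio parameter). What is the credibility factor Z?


Z = n / (n + k)
= 433 / (433 + 3036)
= 433 / 3469
= 0.1248


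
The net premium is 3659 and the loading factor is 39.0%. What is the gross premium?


Gross = net * (1 + loading)
= 3659 * (1 + 0.39)
= 3659 * 1.39
= 5086.01


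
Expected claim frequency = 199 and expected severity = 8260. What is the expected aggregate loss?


E[S] = E[N] * E[X]
= 199 * 8260
= 1.6437e+06


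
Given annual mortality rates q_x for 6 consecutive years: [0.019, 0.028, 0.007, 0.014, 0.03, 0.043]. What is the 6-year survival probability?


p_k = 1 - q_k for each year
Survival = product of (1 - q_k)
= 0.981 * 0.972 * 0.993 * 0.986 * 0.97 * 0.957
= 0.8667


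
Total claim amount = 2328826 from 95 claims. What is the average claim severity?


severity = total / number
= 2328826 / 95
= 24513.9579


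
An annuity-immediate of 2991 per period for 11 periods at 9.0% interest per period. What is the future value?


FV = PMT * ((1+i)^n - 1) / i
= 2991 * ((1.09)^11 - 1) / 0.09
= 2991 * (2.580426 - 1) / 0.09
= 52522.8375


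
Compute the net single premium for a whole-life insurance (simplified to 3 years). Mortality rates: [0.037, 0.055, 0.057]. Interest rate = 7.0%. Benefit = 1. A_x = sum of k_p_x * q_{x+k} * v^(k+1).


v = 0.934579
Year 0: k_p_x=1.0, q=0.037, term=0.034579
Year 1: k_p_x=0.963, q=0.055, term=0.046262
Year 2: k_p_x=0.910035, q=0.057, term=0.042343
A_x = 0.1232


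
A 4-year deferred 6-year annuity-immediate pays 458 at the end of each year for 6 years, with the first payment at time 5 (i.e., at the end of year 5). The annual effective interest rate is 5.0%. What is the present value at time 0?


PV at time 4 of the 6-year annuity-immediate:
a_n = 458 * (1-(1+0.05)^(-6))/0.05 = 2324.667
Discount back 4 years to time 0:
PV = 2324.667 * (1+0.05)^(-4)
= 2324.667 * 0.822702
= 1912.5093


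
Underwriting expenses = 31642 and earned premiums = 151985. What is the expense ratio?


Expense ratio = expenses / premiums
= 31642 / 151985
= 0.2082


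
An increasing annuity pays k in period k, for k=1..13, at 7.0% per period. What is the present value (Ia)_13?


(Ia)_n = sum_{k=1}^{n} k * v^k, v = 1/(1+i)
v = 0.934579
Sum computed term by term:
(Ia)_13 = 50.6878


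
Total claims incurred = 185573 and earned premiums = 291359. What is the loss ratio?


Loss ratio = claims / premiums
= 185573 / 291359
= 0.6369


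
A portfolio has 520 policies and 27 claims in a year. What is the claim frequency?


frequency = claims / policies
= 27 / 520
= 0.0519


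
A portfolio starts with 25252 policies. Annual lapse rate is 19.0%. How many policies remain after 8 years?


remaining = initial * (1 - lapse)^years
= 25252 * (1 - 0.19)^8
= 25252 * 0.185302
= 4679.2466


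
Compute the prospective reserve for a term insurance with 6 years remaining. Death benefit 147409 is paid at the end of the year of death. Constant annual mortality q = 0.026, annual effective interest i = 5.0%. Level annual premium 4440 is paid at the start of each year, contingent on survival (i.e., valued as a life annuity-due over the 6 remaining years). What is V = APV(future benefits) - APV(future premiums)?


v = 1/(1+i) = 0.952381
APV(future benefits) per unit = sum_{k=0}^{5} k_p_x * q * v^(k+1) = 0.124145
APV(future benefits) = 147409 * 0.124145 = 18300.0623
Life annuity-due factor ä_{x:6} = sum_{k=0}^{5} k_p_x * v^k = 5.01354
APV(future premiums) = 4440 * 5.01354 = 22260.1194
V = 18300.0623 - 22260.1194
= -3960.0571


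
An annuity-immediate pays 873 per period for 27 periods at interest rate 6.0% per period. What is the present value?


PV = PMT * (1 - (1+i)^(-n)) / i
= 873 * (1 - (1+0.06)^(-27)) / 0.06
= 873 * (1 - 0.207368) / 0.06
= 873 * 13.210534
= 11532.7963


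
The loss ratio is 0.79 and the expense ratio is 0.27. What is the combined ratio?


Combined ratio = loss ratio + expense ratio
= 0.79 + 0.27
= 1.06


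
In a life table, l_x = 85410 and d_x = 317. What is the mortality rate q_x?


q_x = d_x / l_x
= 317 / 85410
= 0.0037


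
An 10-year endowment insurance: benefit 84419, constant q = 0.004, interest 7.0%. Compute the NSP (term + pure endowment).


Term component = 2334.6305
Pure endowment = 10_p_x * v^10 * benefit = 0.960712 * 0.508349 * 84419 = 41228.3364
NSP = 43562.9668


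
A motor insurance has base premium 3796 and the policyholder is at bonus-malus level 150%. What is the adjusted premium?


adjusted = base * BM_level / 100
= 3796 * 150 / 100
= 3796 * 1.5
= 5694.0


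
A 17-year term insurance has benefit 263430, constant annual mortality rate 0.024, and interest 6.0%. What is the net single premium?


NSP = benefit * sum_{k=0}^{n-1} k_p_x * q * v^(k+1)
With constant q=0.024, v=0.943396
Sum = 0.215507
NSP = 263430 * 0.215507
= 56771.1383


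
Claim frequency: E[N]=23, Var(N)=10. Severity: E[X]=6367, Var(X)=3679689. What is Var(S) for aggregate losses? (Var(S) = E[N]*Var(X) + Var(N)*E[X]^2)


Var(S) = E[N]*Var(X) + Var(N)*E[X]^2
= 23*3679689 + 10*6367^2
= 84632847 + 405386890
= 4.9002e+08


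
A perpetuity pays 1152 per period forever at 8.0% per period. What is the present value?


PV = PMT / i
= 1152 / 0.08
= 14400.0


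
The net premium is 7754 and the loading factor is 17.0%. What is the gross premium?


Gross = net * (1 + loading)
= 7754 * (1 + 0.17)
= 7754 * 1.17
= 9072.18


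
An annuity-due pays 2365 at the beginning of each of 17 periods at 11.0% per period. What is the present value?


PV_due = PMT * (1-(1+i)^(-n))/i * (1+i)
PV_immediate = 17852.8987
PV_due = 17852.8987 * 1.11
= 19816.7176


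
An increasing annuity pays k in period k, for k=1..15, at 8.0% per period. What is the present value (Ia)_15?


(Ia)_n = sum_{k=1}^{n} k * v^k, v = 1/(1+i)
v = 0.925926
Sum computed term by term:
(Ia)_15 = 56.4451


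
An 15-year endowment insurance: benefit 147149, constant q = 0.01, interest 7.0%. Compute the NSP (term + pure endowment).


Term component = 12659.8773
Pure endowment = 15_p_x * v^15 * benefit = 0.860058 * 0.362446 * 147149 = 45869.9819
NSP = 58529.8592


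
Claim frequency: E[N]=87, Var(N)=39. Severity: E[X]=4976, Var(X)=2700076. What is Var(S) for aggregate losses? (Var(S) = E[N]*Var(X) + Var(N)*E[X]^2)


Var(S) = E[N]*Var(X) + Var(N)*E[X]^2
= 87*2700076 + 39*4976^2
= 234906612 + 965662464
= 1.2006e+09


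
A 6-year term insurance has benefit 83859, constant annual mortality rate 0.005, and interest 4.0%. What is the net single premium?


NSP = benefit * sum_{k=0}^{n-1} k_p_x * q * v^(k+1)
With constant q=0.005, v=0.961538
Sum = 0.0259
NSP = 83859 * 0.0259
= 2171.9529


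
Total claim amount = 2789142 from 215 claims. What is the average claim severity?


severity = total / number
= 2789142 / 215
= 12972.7535


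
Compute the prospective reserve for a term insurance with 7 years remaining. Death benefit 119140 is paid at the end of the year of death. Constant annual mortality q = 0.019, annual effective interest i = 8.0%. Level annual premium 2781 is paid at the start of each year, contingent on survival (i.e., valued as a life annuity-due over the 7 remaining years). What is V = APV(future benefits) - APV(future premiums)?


v = 1/(1+i) = 0.925926
APV(future benefits) per unit = sum_{k=0}^{6} k_p_x * q * v^(k+1) = 0.094007
APV(future benefits) = 119140 * 0.094007 = 11200.037
Life annuity-due factor ä_{x:7} = sum_{k=0}^{6} k_p_x * v^k = 5.343576
APV(future premiums) = 2781 * 5.343576 = 14860.4858
V = 11200.037 - 14860.4858
= -3660.4487


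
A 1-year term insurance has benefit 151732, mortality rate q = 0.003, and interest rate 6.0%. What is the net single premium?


NSP = benefit * q * v
v = 1/(1+i) = 0.943396
NSP = 151732 * 0.003 * 0.943396
= 429.4302


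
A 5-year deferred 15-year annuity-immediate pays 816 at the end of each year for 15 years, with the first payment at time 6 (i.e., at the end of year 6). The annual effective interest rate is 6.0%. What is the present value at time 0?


PV at time 5 of the 15-year annuity-immediate:
a_n = 816 * (1-(1+0.06)^(-15))/0.06 = 7925.1952
Discount back 5 years to time 0:
PV = 7925.1952 * (1+0.06)^(-5)
= 7925.1952 * 0.747258
= 5922.1669


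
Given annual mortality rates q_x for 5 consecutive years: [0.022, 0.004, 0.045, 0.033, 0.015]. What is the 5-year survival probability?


p_k = 1 - q_k for each year
Survival = product of (1 - q_k)
= 0.978 * 0.996 * 0.955 * 0.967 * 0.985
= 0.8861


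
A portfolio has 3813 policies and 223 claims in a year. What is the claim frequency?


frequency = claims / policies
= 223 / 3813
= 0.0585


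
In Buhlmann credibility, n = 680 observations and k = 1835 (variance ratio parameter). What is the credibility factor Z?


Z = n / (n + k)
= 680 / (680 + 1835)
= 680 / 2515
= 0.2704


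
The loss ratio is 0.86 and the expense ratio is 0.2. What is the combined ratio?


Combined ratio = loss ratio + expense ratio
= 0.86 + 0.2
= 1.06


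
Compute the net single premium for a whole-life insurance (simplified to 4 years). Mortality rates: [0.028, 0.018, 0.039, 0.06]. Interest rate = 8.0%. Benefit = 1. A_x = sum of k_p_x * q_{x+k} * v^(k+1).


v = 0.925926
Year 0: k_p_x=1.0, q=0.028, term=0.025926
Year 1: k_p_x=0.972, q=0.018, term=0.015
Year 2: k_p_x=0.954504, q=0.039, term=0.029551
Year 3: k_p_x=0.917278, q=0.06, term=0.040454
A_x = 0.1109


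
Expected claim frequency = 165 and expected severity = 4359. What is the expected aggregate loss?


E[S] = E[N] * E[X]
= 165 * 4359
= 719235


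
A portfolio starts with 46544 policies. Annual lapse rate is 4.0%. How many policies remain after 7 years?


remaining = initial * (1 - lapse)^years
= 46544 * (1 - 0.04)^7
= 46544 * 0.751447
= 34975.3714


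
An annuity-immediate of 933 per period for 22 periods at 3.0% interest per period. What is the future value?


FV = PMT * ((1+i)^n - 1) / i
= 933 * ((1.03)^22 - 1) / 0.03
= 933 * (1.916103 - 1) / 0.03
= 28490.816


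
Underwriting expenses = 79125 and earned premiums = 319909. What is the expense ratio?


Expense ratio = expenses / premiums
= 79125 / 319909
= 0.2473


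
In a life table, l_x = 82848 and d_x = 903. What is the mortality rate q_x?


q_x = d_x / l_x
= 903 / 82848
= 0.0109


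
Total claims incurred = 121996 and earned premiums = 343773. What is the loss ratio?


Loss ratio = claims / premiums
= 121996 / 343773
= 0.3549


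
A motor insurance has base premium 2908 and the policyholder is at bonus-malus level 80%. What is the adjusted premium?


adjusted = base * BM_level / 100
= 2908 * 80 / 100
= 2908 * 0.8
= 2326.4


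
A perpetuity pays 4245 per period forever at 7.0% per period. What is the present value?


PV = PMT / i
= 4245 / 0.07
= 60642.8571


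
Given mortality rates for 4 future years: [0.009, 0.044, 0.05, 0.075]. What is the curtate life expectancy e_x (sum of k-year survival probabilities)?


e_x = sum_{k=1}^{n} k_p_x
k_p_x values:
  1_p_x = 0.991
  2_p_x = 0.947396
  3_p_x = 0.900026
  4_p_x = 0.832524
e_x = 3.6709


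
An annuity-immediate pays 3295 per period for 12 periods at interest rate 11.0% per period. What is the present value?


PV = PMT * (1 - (1+i)^(-n)) / i
= 3295 * (1 - (1+0.11)^(-12)) / 0.11
= 3295 * (1 - 0.285841) / 0.11
= 3295 * 6.492356
= 21392.3135


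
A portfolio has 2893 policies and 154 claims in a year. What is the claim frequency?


frequency = claims / policies
= 154 / 2893
= 0.0532


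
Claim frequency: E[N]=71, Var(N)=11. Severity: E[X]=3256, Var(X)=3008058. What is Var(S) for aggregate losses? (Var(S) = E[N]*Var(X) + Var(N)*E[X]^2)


Var(S) = E[N]*Var(X) + Var(N)*E[X]^2
= 71*3008058 + 11*3256^2
= 213572118 + 116616896
= 3.3019e+08


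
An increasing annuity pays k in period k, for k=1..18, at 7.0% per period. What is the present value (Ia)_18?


(Ia)_n = sum_{k=1}^{n} k * v^k, v = 1/(1+i)
v = 0.934579
Sum computed term by term:
(Ia)_18 = 77.681


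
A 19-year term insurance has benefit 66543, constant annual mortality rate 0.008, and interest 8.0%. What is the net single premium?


NSP = benefit * sum_{k=0}^{n-1} k_p_x * q * v^(k+1)
With constant q=0.008, v=0.925926
Sum = 0.072826
NSP = 66543 * 0.072826
= 4846.0465


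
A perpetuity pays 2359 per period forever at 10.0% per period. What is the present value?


PV = PMT / i
= 2359 / 0.1
= 23590.0


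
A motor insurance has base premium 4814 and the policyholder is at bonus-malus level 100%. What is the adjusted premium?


adjusted = base * BM_level / 100
= 4814 * 100 / 100
= 4814 * 1.0
= 4814.0


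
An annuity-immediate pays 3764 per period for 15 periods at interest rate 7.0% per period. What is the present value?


PV = PMT * (1 - (1+i)^(-n)) / i
= 3764 * (1 - (1+0.07)^(-15)) / 0.07
= 3764 * (1 - 0.362446) / 0.07
= 3764 * 9.107914
= 34282.1883


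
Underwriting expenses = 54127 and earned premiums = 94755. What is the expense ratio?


Expense ratio = expenses / premiums
= 54127 / 94755
= 0.5712


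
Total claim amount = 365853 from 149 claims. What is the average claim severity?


severity = total / number
= 365853 / 149
= 2455.3893


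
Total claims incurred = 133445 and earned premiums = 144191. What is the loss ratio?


Loss ratio = claims / premiums
= 133445 / 144191
= 0.9255


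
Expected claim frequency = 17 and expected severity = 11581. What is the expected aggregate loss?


E[S] = E[N] * E[X]
= 17 * 11581
= 196877


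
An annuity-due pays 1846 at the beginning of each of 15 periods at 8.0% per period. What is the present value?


PV_due = PMT * (1-(1+i)^(-n))/i * (1+i)
PV_immediate = 15800.7977
PV_due = 15800.7977 * 1.08
= 17064.8615


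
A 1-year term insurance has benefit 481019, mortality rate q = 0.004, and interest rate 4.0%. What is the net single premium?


NSP = benefit * q * v
v = 1/(1+i) = 0.961538
NSP = 481019 * 0.004 * 0.961538
= 1850.0731


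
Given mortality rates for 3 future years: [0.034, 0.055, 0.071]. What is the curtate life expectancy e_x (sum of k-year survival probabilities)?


e_x = sum_{k=1}^{n} k_p_x
k_p_x values:
  1_p_x = 0.966
  2_p_x = 0.91287
  3_p_x = 0.848056
e_x = 2.7269


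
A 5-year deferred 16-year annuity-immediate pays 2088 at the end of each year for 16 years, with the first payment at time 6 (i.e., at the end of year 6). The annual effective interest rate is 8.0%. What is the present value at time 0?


PV at time 5 of the 16-year annuity-immediate:
a_n = 2088 * (1-(1+0.08)^(-16))/0.08 = 18481.6588
Discount back 5 years to time 0:
PV = 18481.6588 * (1+0.08)^(-5)
= 18481.6588 * 0.680583
= 12578.3064


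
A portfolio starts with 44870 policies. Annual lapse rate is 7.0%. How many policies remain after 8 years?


remaining = initial * (1 - lapse)^years
= 44870 * (1 - 0.07)^8
= 44870 * 0.559582
= 25108.4358


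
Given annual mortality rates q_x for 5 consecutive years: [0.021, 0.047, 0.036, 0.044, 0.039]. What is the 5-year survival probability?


p_k = 1 - q_k for each year
Survival = product of (1 - q_k)
= 0.979 * 0.953 * 0.964 * 0.956 * 0.961
= 0.8263


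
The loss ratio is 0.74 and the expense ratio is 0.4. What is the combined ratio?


Combined ratio = loss ratio + expense ratio
= 0.74 + 0.4
= 1.14


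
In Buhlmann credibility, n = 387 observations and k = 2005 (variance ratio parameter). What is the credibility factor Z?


Z = n / (n + k)
= 387 / (387 + 2005)
= 387 / 2392
= 0.1618


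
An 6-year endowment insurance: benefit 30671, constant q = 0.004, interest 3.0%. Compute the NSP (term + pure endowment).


Term component = 658.2193
Pure endowment = 6_p_x * v^6 * benefit = 0.976239 * 0.837484 * 30671 = 25076.1361
NSP = 25734.3554


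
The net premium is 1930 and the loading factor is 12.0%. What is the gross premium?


Gross = net * (1 + loading)
= 1930 * (1 + 0.12)
= 1930 * 1.12
= 2161.6


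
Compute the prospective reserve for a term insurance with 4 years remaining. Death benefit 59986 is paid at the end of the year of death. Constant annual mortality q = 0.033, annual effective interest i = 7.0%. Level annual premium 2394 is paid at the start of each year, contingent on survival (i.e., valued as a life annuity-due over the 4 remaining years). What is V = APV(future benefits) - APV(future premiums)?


v = 1/(1+i) = 0.934579
APV(future benefits) per unit = sum_{k=0}^{3} k_p_x * q * v^(k+1) = 0.106667
APV(future benefits) = 59986 * 0.106667 = 6398.5387
Life annuity-due factor ä_{x:4} = sum_{k=0}^{3} k_p_x * v^k = 3.458603
APV(future premiums) = 2394 * 3.458603 = 8279.896
V = 6398.5387 - 8279.896
= -1881.3573


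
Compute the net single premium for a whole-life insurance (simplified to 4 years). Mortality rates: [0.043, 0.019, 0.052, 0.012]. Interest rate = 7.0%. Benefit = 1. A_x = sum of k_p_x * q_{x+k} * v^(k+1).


v = 0.934579
Year 0: k_p_x=1.0, q=0.043, term=0.040187
Year 1: k_p_x=0.957, q=0.019, term=0.015882
Year 2: k_p_x=0.938817, q=0.052, term=0.03985
Year 3: k_p_x=0.889999, q=0.012, term=0.008148
A_x = 0.1041


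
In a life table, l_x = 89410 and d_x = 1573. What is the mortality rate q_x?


q_x = d_x / l_x
= 1573 / 89410
= 0.0176


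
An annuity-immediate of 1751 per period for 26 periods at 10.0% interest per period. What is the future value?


FV = PMT * ((1+i)^n - 1) / i
= 1751 * ((1.1)^26 - 1) / 0.1
= 1751 * (11.918177 - 1) / 0.1
= 191177.2712


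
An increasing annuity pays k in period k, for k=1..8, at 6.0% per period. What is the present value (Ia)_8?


(Ia)_n = sum_{k=1}^{n} k * v^k, v = 1/(1+i)
v = 0.943396
Sum computed term by term:
(Ia)_8 = 26.0514


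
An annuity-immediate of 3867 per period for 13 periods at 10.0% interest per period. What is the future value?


FV = PMT * ((1+i)^n - 1) / i
= 3867 * ((1.1)^13 - 1) / 0.1
= 3867 * (3.452271 - 1) / 0.1
= 94829.3279


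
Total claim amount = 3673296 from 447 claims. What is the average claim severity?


severity = total / number
= 3673296 / 447
= 8217.6644


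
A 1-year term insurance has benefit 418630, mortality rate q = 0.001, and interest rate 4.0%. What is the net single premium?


NSP = benefit * q * v
v = 1/(1+i) = 0.961538
NSP = 418630 * 0.001 * 0.961538
= 402.5288


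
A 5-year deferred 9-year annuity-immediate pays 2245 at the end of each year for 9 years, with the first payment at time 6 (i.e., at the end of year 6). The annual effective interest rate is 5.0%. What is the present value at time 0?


PV at time 5 of the 9-year annuity-immediate:
a_n = 2245 * (1-(1+0.05)^(-9))/0.05 = 15957.0597
Discount back 5 years to time 0:
PV = 15957.0597 * (1+0.05)^(-5)
= 15957.0597 * 0.783526
= 12502.7738


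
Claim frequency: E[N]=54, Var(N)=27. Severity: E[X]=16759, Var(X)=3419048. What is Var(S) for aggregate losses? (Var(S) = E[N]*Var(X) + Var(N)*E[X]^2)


Var(S) = E[N]*Var(X) + Var(N)*E[X]^2
= 54*3419048 + 27*16759^2
= 184628592 + 7583330187
= 7.7680e+09


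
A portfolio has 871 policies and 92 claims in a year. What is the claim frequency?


frequency = claims / policies
= 92 / 871
= 0.1056


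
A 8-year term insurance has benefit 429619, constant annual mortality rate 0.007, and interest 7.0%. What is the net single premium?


NSP = benefit * sum_{k=0}^{n-1} k_p_x * q * v^(k+1)
With constant q=0.007, v=0.934579
Sum = 0.040891
NSP = 429619 * 0.040891
= 17567.3541


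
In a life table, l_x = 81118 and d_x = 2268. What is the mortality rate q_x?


q_x = d_x / l_x
= 2268 / 81118
= 0.028


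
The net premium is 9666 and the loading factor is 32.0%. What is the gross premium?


Gross = net * (1 + loading)
= 9666 * (1 + 0.32)
= 9666 * 1.32
= 12759.12


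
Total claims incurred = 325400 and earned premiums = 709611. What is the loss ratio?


Loss ratio = claims / premiums
= 325400 / 709611
= 0.4586


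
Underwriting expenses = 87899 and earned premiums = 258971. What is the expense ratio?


Expense ratio = expenses / premiums
= 87899 / 258971
= 0.3394


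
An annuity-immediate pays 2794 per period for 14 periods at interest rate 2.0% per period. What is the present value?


PV = PMT * (1 - (1+i)^(-n)) / i
= 2794 * (1 - (1+0.02)^(-14)) / 0.02
= 2794 * (1 - 0.757875) / 0.02
= 2794 * 12.106249
= 33824.8591


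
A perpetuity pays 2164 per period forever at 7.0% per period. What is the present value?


PV = PMT / i
= 2164 / 0.07
= 30914.2857


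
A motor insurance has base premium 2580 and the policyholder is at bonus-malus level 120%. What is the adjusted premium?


adjusted = base * BM_level / 100
= 2580 * 120 / 100
= 2580 * 1.2
= 3096.0


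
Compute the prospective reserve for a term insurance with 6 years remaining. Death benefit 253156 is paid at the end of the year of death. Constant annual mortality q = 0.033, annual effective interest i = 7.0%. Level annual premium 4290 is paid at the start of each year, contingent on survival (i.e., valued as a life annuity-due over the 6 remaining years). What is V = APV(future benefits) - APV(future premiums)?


v = 1/(1+i) = 0.934579
APV(future benefits) per unit = sum_{k=0}^{5} k_p_x * q * v^(k+1) = 0.145833
APV(future benefits) = 253156 * 0.145833 = 36918.5264
Life annuity-due factor ä_{x:6} = sum_{k=0}^{5} k_p_x * v^k = 4.728528
APV(future premiums) = 4290 * 4.728528 = 20285.3854
V = 36918.5264 - 20285.3854
= 16633.141


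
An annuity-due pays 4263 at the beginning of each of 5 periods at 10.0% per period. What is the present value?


PV_due = PMT * (1-(1+i)^(-n))/i * (1+i)
PV_immediate = 16160.124
PV_due = 16160.124 * 1.1
= 17776.1364


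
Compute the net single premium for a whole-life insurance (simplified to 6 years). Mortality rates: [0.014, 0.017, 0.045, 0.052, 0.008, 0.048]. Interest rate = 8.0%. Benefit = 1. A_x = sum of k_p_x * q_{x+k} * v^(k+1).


v = 0.925926
Year 0: k_p_x=1.0, q=0.014, term=0.012963
Year 1: k_p_x=0.986, q=0.017, term=0.014371
Year 2: k_p_x=0.969238, q=0.045, term=0.034624
Year 3: k_p_x=0.925622, q=0.052, term=0.035379
Year 4: k_p_x=0.87749, q=0.008, term=0.004778
Year 5: k_p_x=0.87047, q=0.048, term=0.02633
A_x = 0.1284


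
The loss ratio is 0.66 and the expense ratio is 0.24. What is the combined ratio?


Combined ratio = loss ratio + expense ratio
= 0.66 + 0.24
= 0.9


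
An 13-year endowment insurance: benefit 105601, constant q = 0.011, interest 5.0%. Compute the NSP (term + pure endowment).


Term component = 10296.5554
Pure endowment = 13_p_x * v^13 * benefit = 0.866068 * 0.530321 * 105601 = 48501.9203
NSP = 58798.4757


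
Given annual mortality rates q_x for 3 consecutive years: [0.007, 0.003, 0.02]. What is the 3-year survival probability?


p_k = 1 - q_k for each year
Survival = product of (1 - q_k)
= 0.993 * 0.997 * 0.98
= 0.9702


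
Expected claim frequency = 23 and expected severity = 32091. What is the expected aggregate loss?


E[S] = E[N] * E[X]
= 23 * 32091
= 738093


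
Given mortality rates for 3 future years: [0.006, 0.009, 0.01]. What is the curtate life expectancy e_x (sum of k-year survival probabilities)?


e_x = sum_{k=1}^{n} k_p_x
k_p_x values:
  1_p_x = 0.994
  2_p_x = 0.985054
  3_p_x = 0.975203
e_x = 2.9543


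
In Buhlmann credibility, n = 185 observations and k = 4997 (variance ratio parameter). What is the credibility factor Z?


Z = n / (n + k)
= 185 / (185 + 4997)
= 185 / 5182
= 0.0357


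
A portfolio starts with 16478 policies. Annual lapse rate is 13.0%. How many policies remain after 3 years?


remaining = initial * (1 - lapse)^years
= 16478 * (1 - 0.13)^3
= 16478 * 0.658503
= 10850.8124


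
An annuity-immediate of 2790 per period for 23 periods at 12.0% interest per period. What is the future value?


FV = PMT * ((1+i)^n - 1) / i
= 2790 * ((1.12)^23 - 1) / 0.12
= 2790 * (13.552347 - 1) / 0.12
= 291842.0739


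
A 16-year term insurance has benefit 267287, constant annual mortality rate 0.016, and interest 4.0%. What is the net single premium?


NSP = benefit * sum_{k=0}^{n-1} k_p_x * q * v^(k+1)
With constant q=0.016, v=0.961538
Sum = 0.167867
NSP = 267287 * 0.167867
= 44868.6293


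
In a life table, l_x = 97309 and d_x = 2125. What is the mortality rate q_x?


q_x = d_x / l_x
= 2125 / 97309
= 0.0218


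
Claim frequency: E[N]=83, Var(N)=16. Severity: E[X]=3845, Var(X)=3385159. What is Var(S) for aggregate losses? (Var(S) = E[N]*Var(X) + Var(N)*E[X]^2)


Var(S) = E[N]*Var(X) + Var(N)*E[X]^2
= 83*3385159 + 16*3845^2
= 280968197 + 236544400
= 5.1751e+08


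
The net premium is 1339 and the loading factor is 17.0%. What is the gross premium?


Gross = net * (1 + loading)
= 1339 * (1 + 0.17)
= 1339 * 1.17
= 1566.63


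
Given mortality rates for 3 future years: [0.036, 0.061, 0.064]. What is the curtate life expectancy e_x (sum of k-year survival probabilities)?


e_x = sum_{k=1}^{n} k_p_x
k_p_x values:
  1_p_x = 0.964
  2_p_x = 0.905196
  3_p_x = 0.847263
e_x = 2.7165


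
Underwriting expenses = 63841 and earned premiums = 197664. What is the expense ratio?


Expense ratio = expenses / premiums
= 63841 / 197664
= 0.323


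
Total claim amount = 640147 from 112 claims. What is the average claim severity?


severity = total / number
= 640147 / 112
= 5715.5982


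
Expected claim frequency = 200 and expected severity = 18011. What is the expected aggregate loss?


E[S] = E[N] * E[X]
= 200 * 18011
= 3.6022e+06


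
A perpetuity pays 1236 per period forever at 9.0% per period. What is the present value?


PV = PMT / i
= 1236 / 0.09
= 13733.3333


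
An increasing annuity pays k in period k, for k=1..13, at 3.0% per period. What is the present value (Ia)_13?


(Ia)_n = sum_{k=1}^{n} k * v^k, v = 1/(1+i)
v = 0.970874
Sum computed term by term:
(Ia)_13 = 70.0546


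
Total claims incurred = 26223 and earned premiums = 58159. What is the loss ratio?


Loss ratio = claims / premiums
= 26223 / 58159
= 0.4509


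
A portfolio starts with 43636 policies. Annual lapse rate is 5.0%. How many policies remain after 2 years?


remaining = initial * (1 - lapse)^years
= 43636 * (1 - 0.05)^2
= 43636 * 0.9025
= 39381.49


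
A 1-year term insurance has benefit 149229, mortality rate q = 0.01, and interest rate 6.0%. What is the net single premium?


NSP = benefit * q * v
v = 1/(1+i) = 0.943396
NSP = 149229 * 0.01 * 0.943396
= 1407.8208


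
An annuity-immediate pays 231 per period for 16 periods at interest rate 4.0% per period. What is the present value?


PV = PMT * (1 - (1+i)^(-n)) / i
= 231 * (1 - (1+0.04)^(-16)) / 0.04
= 231 * (1 - 0.533908) / 0.04
= 231 * 11.652296
= 2691.6803


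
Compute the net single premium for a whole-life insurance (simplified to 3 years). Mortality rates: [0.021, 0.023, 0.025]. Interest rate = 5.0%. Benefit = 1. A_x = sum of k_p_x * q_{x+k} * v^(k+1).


v = 0.952381
Year 0: k_p_x=1.0, q=0.021, term=0.02
Year 1: k_p_x=0.979, q=0.023, term=0.020424
Year 2: k_p_x=0.956483, q=0.025, term=0.020656
A_x = 0.0611


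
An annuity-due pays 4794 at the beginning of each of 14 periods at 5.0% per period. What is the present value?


PV_due = PMT * (1-(1+i)^(-n))/i * (1+i)
PV_immediate = 47454.0847
PV_due = 47454.0847 * 1.05
= 49826.7889


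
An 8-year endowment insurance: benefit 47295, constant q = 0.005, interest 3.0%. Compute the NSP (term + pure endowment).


Term component = 1632.4885
Pure endowment = 8_p_x * v^8 * benefit = 0.960693 * 0.789409 * 47295 = 35867.5802
NSP = 37500.0687


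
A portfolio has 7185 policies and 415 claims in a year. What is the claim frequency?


frequency = claims / policies
= 415 / 7185
= 0.0578


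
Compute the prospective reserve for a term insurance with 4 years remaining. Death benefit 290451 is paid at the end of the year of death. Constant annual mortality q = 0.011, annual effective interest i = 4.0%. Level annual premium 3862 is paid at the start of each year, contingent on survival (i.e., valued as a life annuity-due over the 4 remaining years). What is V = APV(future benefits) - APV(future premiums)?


v = 1/(1+i) = 0.961538
APV(future benefits) per unit = sum_{k=0}^{3} k_p_x * q * v^(k+1) = 0.039296
APV(future benefits) = 290451 * 0.039296 = 11413.6
Life annuity-due factor ä_{x:4} = sum_{k=0}^{3} k_p_x * v^k = 3.71527
APV(future premiums) = 3862 * 3.71527 = 14348.3742
V = 11413.6 - 14348.3742
= -2934.7742


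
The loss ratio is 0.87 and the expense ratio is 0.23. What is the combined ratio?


Combined ratio = loss ratio + expense ratio
= 0.87 + 0.23
= 1.1


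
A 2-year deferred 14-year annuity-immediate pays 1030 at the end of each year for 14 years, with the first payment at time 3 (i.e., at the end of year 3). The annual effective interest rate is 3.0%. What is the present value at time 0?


PV at time 2 of the 14-year annuity-immediate:
a_n = 1030 * (1-(1+0.03)^(-14))/0.03 = 11634.9553
Discount back 2 years to time 0:
PV = 11634.9553 * (1+0.03)^(-2)
= 11634.9553 * 0.942596
= 10967.0613


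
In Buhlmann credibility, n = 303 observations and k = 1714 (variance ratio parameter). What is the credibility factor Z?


Z = n / (n + k)
= 303 / (303 + 1714)
= 303 / 2017
= 0.1502


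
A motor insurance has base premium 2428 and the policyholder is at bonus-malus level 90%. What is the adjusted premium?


adjusted = base * BM_level / 100
= 2428 * 90 / 100
= 2428 * 0.9
= 2185.2


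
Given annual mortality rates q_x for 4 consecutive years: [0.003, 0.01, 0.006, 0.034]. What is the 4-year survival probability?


p_k = 1 - q_k for each year
Survival = product of (1 - q_k)
= 0.997 * 0.99 * 0.994 * 0.966
= 0.9478


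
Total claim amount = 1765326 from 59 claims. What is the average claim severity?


severity = total / number
= 1765326 / 59
= 29920.7797


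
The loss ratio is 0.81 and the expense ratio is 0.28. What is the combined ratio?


Combined ratio = loss ratio + expense ratio
= 0.81 + 0.28
= 1.09


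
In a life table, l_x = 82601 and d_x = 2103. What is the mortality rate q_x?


q_x = d_x / l_x
= 2103 / 82601
= 0.0255


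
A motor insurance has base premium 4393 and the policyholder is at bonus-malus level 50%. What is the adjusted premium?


adjusted = base * BM_level / 100
= 4393 * 50 / 100
= 4393 * 0.5
= 2196.5


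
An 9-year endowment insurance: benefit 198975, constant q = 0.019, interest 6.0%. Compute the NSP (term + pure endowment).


Term component = 24020.9462
Pure endowment = 9_p_x * v^9 * benefit = 0.841436 * 0.591898 * 198975 = 99098.4342
NSP = 123119.3804


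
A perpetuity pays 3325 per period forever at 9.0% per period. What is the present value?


PV = PMT / i
= 3325 / 0.09
= 36944.4444


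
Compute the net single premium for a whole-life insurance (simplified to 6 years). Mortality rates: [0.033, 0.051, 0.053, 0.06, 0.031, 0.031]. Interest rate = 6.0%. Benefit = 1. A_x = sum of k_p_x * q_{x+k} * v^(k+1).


v = 0.943396
Year 0: k_p_x=1.0, q=0.033, term=0.031132
Year 1: k_p_x=0.967, q=0.051, term=0.043892
Year 2: k_p_x=0.917683, q=0.053, term=0.040837
Year 3: k_p_x=0.869046, q=0.06, term=0.041302
Year 4: k_p_x=0.816903, q=0.031, term=0.018924
Year 5: k_p_x=0.791579, q=0.031, term=0.017299
A_x = 0.1934


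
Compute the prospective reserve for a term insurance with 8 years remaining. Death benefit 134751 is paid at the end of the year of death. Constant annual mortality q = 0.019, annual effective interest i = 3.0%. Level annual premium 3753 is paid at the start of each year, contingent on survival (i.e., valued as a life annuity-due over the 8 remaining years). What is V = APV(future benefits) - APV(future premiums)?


v = 1/(1+i) = 0.970874
APV(future benefits) per unit = sum_{k=0}^{7} k_p_x * q * v^(k+1) = 0.125205
APV(future benefits) = 134751 * 0.125205 = 16871.5323
Life annuity-due factor ä_{x:8} = sum_{k=0}^{7} k_p_x * v^k = 6.787442
APV(future premiums) = 3753 * 6.787442 = 25473.2712
V = 16871.5323 - 25473.2712
= -8601.7389


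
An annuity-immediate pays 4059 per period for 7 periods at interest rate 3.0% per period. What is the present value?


PV = PMT * (1 - (1+i)^(-n)) / i
= 4059 * (1 - (1+0.03)^(-7)) / 0.03
= 4059 * (1 - 0.813092) / 0.03
= 4059 * 6.230283
= 25288.7185


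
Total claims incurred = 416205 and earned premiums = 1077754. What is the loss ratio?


Loss ratio = claims / premiums
= 416205 / 1077754
= 0.3862


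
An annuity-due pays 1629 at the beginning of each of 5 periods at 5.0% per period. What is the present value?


PV_due = PMT * (1-(1+i)^(-n))/i * (1+i)
PV_immediate = 7052.7175
PV_due = 7052.7175 * 1.05
= 7405.3534


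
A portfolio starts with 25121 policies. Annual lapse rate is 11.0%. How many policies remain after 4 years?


remaining = initial * (1 - lapse)^years
= 25121 * (1 - 0.11)^4
= 25121 * 0.627422
= 15761.4784


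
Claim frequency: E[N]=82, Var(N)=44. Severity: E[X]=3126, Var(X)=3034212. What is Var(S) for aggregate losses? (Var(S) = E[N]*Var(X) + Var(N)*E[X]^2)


Var(S) = E[N]*Var(X) + Var(N)*E[X]^2
= 82*3034212 + 44*3126^2
= 248805384 + 429962544
= 6.7877e+08


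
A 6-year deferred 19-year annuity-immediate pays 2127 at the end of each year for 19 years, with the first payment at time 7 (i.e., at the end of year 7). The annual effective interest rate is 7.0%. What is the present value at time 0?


PV at time 6 of the 19-year annuity-immediate:
a_n = 2127 * (1-(1+0.07)^(-19))/0.07 = 21983.8111
Discount back 6 years to time 0:
PV = 21983.8111 * (1+0.07)^(-6)
= 21983.8111 * 0.666342
= 14648.7416
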